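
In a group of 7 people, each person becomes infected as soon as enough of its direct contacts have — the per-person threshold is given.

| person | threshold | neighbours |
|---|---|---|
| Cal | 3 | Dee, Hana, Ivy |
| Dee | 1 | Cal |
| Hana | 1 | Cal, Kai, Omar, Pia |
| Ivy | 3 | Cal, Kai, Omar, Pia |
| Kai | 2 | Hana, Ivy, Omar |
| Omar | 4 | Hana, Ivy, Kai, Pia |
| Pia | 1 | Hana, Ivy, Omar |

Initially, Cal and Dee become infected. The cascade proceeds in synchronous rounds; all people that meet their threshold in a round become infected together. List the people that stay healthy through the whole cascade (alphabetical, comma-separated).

Ivy, Kai, Omar

Round 1 — Cal, Dee become infected (initial).
Round 2 — checking thresholds:
  Hana: 1 of 4 neighbours ≥ 1, becomes infected.
  Ivy: 1 of 4 neighbours < 3, not yet.
Round 3 — checking thresholds:
  Ivy: 1 of 4 neighbours < 3, not yet.
  Kai: 1 of 3 neighbours < 2, not yet.
  Omar: 1 of 4 neighbours < 4, not yet.
  Pia: 1 of 3 neighbours ≥ 1, becomes infected.
Round 4 — no new infections; cascade stops.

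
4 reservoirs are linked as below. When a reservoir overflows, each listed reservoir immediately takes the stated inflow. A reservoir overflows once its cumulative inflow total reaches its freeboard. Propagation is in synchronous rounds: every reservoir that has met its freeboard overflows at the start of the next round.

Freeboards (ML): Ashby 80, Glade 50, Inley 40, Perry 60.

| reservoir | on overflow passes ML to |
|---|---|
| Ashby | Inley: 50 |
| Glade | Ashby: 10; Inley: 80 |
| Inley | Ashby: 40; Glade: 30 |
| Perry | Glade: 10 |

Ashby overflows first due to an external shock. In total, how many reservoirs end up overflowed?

Round 1 — Ashby overflows (initial).
  Inley: +50 → 50 ≥ 40
Round 2 — Inley overflows.
  Glade: +30 → 30 < 50
No further overflows.

2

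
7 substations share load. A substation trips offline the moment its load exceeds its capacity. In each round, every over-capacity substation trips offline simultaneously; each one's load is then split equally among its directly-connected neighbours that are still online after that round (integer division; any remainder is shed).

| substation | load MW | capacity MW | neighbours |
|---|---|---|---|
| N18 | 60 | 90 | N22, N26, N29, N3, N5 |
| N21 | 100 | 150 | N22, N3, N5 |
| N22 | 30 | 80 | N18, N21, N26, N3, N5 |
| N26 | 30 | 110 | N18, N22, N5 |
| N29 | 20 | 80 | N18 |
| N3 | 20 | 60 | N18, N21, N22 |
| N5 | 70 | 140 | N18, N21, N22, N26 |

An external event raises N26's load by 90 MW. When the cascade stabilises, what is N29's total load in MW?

Round 1 — N26 at 120 > 110. N26 trips offline.
  N26 sheds 120 MW to N18, N22, N5: 40 each.
    N18: 60+40 = 100 > 90
    N22: 30+40 = 70 ≤ 80
    N5: 70+40 = 110 ≤ 140
Round 2 — N18 trips offline.
  N18 sheds 100 MW to N22, N29, N3, N5: 25 each.
    N22: 70+25 = 95 > 80
    N29: 20+25 = 45 ≤ 80
    N3: 20+25 = 45 ≤ 60
    N5: 110+25 = 135 ≤ 140
Round 3 — N22 trips offline.
  N22 sheds 95 MW to N21, N3, N5: 31 each (2 lost).
    N21: 100+31 = 131 ≤ 150
    N3: 45+31 = 76 > 60
    N5: 135+31 = 166 > 140
Round 4 — N3, N5 trip offline.
  N3 sheds 76 MW to N21: 76 each.
    N21: 131+76 = 207 > 150
  N5 sheds 166 MW to N21: 166 each.
    N21: 207+166 = 373 > 150
Round 5 — N21 trips offline.
  N21 sheds 373 MW: no online neighbours, lost.
No further trips.

45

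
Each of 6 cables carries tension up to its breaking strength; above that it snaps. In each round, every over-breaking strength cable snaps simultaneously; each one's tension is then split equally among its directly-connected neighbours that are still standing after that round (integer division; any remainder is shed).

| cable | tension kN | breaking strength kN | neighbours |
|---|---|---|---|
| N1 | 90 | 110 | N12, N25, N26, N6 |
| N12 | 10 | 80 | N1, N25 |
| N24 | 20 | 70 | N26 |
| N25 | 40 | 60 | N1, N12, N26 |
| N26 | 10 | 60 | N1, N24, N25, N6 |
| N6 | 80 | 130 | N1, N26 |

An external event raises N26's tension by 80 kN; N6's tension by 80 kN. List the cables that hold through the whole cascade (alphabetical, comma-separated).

Round 1 — N26 at 90 > 60; N6 at 160 > 130. N26, N6 snap.
  N26 sheds 90 kN to N1, N24, N25: 30 each.
    N1: 90+30 = 120 > 110
    N24: 20+30 = 50 ≤ 70
    N25: 40+30 = 70 > 60
  N6 sheds 160 kN to N1: 160 each.
    N1: 120+160 = 280 > 110
Round 2 — N1, N25 snap.
  N1 sheds 280 kN to N12: 280 each.
    N12: 10+280 = 290 > 80
  N25 sheds 70 kN to N12: 70 each.
    N12: 290+70 = 360 > 80
Round 3 — N12 snaps.
  N12 sheds 360 kN: no online neighbours, lost.
No further breaks.

N24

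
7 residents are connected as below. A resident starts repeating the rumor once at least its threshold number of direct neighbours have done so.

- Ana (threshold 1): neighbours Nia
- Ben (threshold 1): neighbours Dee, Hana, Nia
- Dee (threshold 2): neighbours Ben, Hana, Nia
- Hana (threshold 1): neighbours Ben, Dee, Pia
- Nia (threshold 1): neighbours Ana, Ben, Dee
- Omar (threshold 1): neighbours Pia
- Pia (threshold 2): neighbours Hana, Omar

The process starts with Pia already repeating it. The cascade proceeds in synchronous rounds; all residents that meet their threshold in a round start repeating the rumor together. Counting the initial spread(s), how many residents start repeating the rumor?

7

Round 1 — Pia starts repeating the rumor (initial).
Round 2 — checking thresholds:
  Hana: 1 of 3 neighbours ≥ 1, starts repeating the rumor.
  Omar: 1 of 1 neighbours ≥ 1, starts repeating the rumor.
Round 3 — checking thresholds:
  Ben: 1 of 3 neighbours ≥ 1, starts repeating the rumor.
  Dee: 1 of 3 neighbours < 2, not yet.
Round 4 — checking thresholds:
  Dee: 2 of 3 neighbours ≥ 2, starts repeating the rumor.
  Nia: 1 of 3 neighbours ≥ 1, starts repeating the rumor.
Round 5 — checking thresholds:
  Ana: 1 of 1 neighbours ≥ 1, starts repeating the rumor.
Round 6 — no new spreads; cascade stops.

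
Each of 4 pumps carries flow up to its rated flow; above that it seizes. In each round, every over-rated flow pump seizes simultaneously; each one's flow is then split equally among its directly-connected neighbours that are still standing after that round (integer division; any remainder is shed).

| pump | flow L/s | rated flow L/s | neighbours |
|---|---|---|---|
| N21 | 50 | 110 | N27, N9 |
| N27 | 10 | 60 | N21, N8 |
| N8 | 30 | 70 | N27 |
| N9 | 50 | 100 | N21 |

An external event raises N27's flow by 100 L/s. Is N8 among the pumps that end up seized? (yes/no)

Round 1 — N27 at 110 > 60. N27 seizes.
  N27 sheds 110 L/s to N21, N8: 55 each.
    N21: 50+55 = 105 ≤ 110
    N8: 30+55 = 85 > 70
Round 2 — N8 seizes.
  N8 sheds 85 L/s: no online neighbours, lost.
No further seizures.

yes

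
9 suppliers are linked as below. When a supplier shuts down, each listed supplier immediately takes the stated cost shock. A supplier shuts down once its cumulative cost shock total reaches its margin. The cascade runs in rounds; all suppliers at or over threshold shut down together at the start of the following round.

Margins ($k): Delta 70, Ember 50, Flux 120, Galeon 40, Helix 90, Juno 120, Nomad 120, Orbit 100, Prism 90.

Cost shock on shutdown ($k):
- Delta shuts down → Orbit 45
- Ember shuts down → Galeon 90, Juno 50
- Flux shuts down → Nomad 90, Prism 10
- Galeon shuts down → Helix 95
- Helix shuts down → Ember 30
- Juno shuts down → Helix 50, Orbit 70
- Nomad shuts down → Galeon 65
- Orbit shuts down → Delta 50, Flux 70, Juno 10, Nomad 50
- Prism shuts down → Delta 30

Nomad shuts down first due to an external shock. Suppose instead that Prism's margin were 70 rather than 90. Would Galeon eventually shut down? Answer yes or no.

With Prism's margin at 70:
Round 1 — Nomad shuts down (initial).
  Galeon: +65 → 65 ≥ 40
Round 2 — Galeon shuts down.
  Helix: +95 → 95 ≥ 90
Round 3 — Helix shuts down.
  Ember: +30 → 30 < 50
No further shutdowns.

yes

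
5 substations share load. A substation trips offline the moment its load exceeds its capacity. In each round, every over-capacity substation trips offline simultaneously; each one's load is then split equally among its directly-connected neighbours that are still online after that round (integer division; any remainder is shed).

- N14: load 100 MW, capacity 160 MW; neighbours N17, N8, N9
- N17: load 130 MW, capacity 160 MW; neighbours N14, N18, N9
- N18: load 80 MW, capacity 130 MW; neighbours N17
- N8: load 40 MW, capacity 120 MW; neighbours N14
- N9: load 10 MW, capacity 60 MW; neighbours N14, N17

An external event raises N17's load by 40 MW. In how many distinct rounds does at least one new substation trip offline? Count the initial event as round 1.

Round 1 — N17 at 170 > 160. N17 trips offline.
  N17 sheds 170 MW to N14, N18, N9: 56 each (2 lost).
    N14: 100+56 = 156 ≤ 160
    N18: 80+56 = 136 > 130
    N9: 10+56 = 66 > 60
Round 2 — N18, N9 trip offline.
  N18 sheds 136 MW: no online neighbours, lost.
  N9 sheds 66 MW to N14: 66 each.
    N14: 156+66 = 222 > 160
Round 3 — N14 trips offline.
  N14 sheds 222 MW to N8: 222 each.
    N8: 40+222 = 262 > 120
Round 4 — N8 trips offline.
  N8 sheds 262 MW: no online neighbours, lost.
No further trips.

4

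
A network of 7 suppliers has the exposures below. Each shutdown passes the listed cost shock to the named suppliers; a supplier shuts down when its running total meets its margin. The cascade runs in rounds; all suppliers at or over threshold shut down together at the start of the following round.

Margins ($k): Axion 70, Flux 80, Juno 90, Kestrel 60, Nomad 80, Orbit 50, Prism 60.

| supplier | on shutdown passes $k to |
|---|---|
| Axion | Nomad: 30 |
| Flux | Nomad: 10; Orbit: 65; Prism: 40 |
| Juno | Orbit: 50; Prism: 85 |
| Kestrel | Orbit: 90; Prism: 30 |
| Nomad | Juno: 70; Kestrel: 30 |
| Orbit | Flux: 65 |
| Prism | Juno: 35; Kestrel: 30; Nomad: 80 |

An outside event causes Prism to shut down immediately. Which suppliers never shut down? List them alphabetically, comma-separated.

Round 1 — Prism shuts down (initial).
  Juno: +35 → 35 < 90
  Kestrel: +30 → 30 < 60
  Nomad: +80 → 80 ≥ 80
Round 2 — Nomad shuts down.
  Juno: +70 → 105 ≥ 90
  Kestrel: +30 → 60 ≥ 60
Round 3 — Juno, Kestrel shut down.
  Orbit: +50+90 → 140 ≥ 50
Round 4 — Orbit shuts down.
  Flux: +65 → 65 < 80
No further shutdowns.

Axion, Flux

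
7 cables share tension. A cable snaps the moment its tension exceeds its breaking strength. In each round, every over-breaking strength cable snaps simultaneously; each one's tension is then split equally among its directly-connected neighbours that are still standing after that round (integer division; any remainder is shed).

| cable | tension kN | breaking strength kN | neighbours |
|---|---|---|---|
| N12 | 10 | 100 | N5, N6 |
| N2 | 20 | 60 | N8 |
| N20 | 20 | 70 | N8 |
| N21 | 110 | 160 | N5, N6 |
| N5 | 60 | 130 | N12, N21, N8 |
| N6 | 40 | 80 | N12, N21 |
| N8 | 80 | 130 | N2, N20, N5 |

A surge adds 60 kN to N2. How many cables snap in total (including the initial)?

Round 1 — N2 at 80 > 60. N2 snaps.
  N2 sheds 80 kN to N8: 80 each.
    N8: 80+80 = 160 > 130
Round 2 — N8 snaps.
  N8 sheds 160 kN to N20, N5: 80 each.
    N20: 20+80 = 100 > 70
    N5: 60+80 = 140 > 130
Round 3 — N20, N5 snap.
  N20 sheds 100 kN: no online neighbours, lost.
  N5 sheds 140 kN to N12, N21: 70 each.
    N12: 10+70 = 80 ≤ 100
    N21: 110+70 = 180 > 160
Round 4 — N21 snaps.
  N21 sheds 180 kN to N6: 180 each.
    N6: 40+180 = 220 > 80
Round 5 — N6 snaps.
  N6 sheds 220 kN to N12: 220 each.
    N12: 80+220 = 300 > 100
Round 6 — N12 snaps.
  N12 sheds 300 kN: no online neighbours, lost.
No further breaks.

7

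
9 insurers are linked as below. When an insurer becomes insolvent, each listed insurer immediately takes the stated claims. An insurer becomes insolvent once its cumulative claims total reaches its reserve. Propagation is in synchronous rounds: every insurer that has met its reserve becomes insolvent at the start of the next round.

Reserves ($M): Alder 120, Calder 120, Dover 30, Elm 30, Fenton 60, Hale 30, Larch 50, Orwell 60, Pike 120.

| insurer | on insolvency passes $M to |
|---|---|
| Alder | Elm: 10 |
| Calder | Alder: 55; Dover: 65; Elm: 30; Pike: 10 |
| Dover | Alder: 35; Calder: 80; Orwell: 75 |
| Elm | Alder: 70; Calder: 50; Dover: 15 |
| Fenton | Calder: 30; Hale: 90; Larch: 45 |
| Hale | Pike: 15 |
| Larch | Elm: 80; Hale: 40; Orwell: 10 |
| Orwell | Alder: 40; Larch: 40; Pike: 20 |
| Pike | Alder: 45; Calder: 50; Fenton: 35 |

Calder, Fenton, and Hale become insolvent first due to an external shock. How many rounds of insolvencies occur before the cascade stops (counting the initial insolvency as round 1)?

Round 1 — Calder, Fenton, Hale become insolvent (initial).
  Alder: +55 → 55 < 120
  Dover: +65 → 65 ≥ 30
  Elm: +30 → 30 ≥ 30
  Larch: +45 → 45 < 50
  Pike: +10+15 → 25 < 120
Round 2 — Dover, Elm become insolvent.
  Alder: +35+70 → 160 ≥ 120
  Orwell: +75 → 75 ≥ 60
Round 3 — Alder, Orwell become insolvent.
  Larch: +40 → 85 ≥ 50
  Pike: +20 → 45 < 120
Round 4 — Larch becomes insolvent.
No further insolvencies.

4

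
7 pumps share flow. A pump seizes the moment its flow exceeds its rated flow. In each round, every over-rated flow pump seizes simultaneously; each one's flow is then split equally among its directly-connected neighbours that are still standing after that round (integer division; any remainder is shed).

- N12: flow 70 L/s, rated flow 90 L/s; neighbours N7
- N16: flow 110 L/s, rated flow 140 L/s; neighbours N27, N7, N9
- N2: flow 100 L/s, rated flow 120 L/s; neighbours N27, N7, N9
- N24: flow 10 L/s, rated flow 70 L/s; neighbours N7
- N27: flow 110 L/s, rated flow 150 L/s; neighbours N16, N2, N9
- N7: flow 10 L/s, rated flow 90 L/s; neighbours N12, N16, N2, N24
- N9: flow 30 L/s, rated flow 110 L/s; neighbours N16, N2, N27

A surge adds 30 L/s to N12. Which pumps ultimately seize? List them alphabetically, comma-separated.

Round 1 — N12 at 100 > 90. N12 seizes.
  N12 sheds 100 L/s to N7: 100 each.
    N7: 10+100 = 110 > 90
Round 2 — N7 seizes.
  N7 sheds 110 L/s to N16, N2, N24: 36 each (2 lost).
    N16: 110+36 = 146 > 140
    N2: 100+36 = 136 > 120
    N24: 10+36 = 46 ≤ 70
Round 3 — N16, N2 seize.
  N16 sheds 146 L/s to N27, N9: 73 each.
    N27: 110+73 = 183 > 150
    N9: 30+73 = 103 ≤ 110
  N2 sheds 136 L/s to N27, N9: 68 each.
    N27: 183+68 = 251 > 150
    N9: 103+68 = 171 > 110
Round 4 — N27, N9 seize.
  N27 sheds 251 L/s: no online neighbours, lost.
  N9 sheds 171 L/s: no online neighbours, lost.
No further seizures.

N12, N16, N2, N27, N7, N9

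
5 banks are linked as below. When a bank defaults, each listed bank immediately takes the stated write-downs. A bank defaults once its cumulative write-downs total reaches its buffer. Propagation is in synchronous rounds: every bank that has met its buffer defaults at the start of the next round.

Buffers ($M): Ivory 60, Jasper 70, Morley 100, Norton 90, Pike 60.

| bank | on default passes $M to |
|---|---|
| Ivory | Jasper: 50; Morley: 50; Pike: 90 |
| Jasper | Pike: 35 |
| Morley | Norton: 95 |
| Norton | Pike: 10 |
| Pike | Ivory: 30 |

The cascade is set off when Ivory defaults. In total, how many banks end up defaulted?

Round 1 — Ivory defaults (initial).
  Jasper: +50 → 50 < 70
  Morley: +50 → 50 < 100
  Pike: +90 → 90 ≥ 60
Round 2 — Pike defaults.
No further defaults.

2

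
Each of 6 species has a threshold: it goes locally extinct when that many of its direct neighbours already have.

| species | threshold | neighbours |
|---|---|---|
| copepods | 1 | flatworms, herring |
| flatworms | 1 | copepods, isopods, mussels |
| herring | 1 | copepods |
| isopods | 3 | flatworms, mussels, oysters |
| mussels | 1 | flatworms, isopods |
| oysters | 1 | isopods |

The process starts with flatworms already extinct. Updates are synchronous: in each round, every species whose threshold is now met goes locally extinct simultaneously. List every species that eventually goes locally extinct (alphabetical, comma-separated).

copepods, flatworms, herring, mussels

Round 1 — flatworms goes locally extinct (initial).
Round 2 — checking thresholds:
  copepods: 1 of 2 neighbours ≥ 1, goes locally extinct.
  isopods: 1 of 3 neighbours < 3, below threshold.
  mussels: 1 of 2 neighbours ≥ 1, goes locally extinct.
Round 3 — checking thresholds:
  herring: 1 of 1 neighbours ≥ 1, goes locally extinct.
  isopods: 2 of 3 neighbours < 3, below threshold.
Round 4 — no new extinctions; cascade stops.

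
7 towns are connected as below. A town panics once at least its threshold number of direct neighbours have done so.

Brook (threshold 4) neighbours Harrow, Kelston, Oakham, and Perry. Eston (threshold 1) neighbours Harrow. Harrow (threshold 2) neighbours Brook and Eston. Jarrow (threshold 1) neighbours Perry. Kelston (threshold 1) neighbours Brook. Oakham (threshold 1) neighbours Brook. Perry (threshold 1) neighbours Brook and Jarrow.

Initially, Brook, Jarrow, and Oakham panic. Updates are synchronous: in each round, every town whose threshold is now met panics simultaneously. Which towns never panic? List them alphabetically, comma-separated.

Round 1 — Brook, Jarrow, Oakham panic (initial).
Round 2 — checking thresholds:
  Harrow: 1 of 2 neighbours < 2, holds.
  Kelston: 1 of 1 neighbours ≥ 1, panics.
  Perry: 2 of 2 neighbours ≥ 1, panics.
Round 3 — no new panics; cascade stops.

Eston, Harrow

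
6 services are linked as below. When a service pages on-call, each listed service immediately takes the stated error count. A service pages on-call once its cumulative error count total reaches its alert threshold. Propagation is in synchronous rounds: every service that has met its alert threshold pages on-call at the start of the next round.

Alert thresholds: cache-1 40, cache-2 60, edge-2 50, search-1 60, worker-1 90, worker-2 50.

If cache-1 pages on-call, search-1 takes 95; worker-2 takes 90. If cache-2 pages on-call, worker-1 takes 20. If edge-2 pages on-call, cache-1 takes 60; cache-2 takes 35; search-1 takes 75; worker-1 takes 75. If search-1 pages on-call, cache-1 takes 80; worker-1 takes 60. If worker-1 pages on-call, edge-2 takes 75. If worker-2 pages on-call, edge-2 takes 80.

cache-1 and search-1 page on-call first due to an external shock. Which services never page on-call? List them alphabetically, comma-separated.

cache-2

Round 1 — cache-1, search-1 page on-call (initial).
  worker-1: +60 → 60 < 90
  worker-2: +90 → 90 ≥ 50
Round 2 — worker-2 pages on-call.
  edge-2: +80 → 80 ≥ 50
Round 3 — edge-2 pages on-call.
  cache-2: +35 → 35 < 60
  worker-1: +75 → 135 ≥ 90
Round 4 — worker-1 pages on-call.
No further pages.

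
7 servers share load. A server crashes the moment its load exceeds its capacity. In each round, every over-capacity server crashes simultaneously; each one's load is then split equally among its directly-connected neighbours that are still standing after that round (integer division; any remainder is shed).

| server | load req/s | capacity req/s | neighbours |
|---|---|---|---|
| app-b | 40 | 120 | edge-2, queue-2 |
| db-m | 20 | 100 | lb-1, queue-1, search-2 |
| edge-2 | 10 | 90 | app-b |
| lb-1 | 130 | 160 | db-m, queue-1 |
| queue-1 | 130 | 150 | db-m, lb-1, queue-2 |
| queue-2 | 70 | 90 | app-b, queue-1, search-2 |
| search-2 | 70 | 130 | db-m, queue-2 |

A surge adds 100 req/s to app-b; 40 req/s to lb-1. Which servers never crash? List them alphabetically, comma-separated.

edge-2

Round 1 — app-b at 140 > 120; lb-1 at 170 > 160. app-b, lb-1 crash.
  app-b sheds 140 req/s to edge-2, queue-2: 70 each.
    edge-2: 10+70 = 80 ≤ 90
    queue-2: 70+70 = 140 > 90
  lb-1 sheds 170 req/s to db-m, queue-1: 85 each.
    db-m: 20+85 = 105 > 100
    queue-1: 130+85 = 215 > 150
Round 2 — db-m, queue-1, queue-2 crash.
  db-m sheds 105 req/s to search-2: 105 each.
    search-2: 70+105 = 175 > 130
  queue-1 sheds 215 req/s: no online neighbours, lost.
  queue-2 sheds 140 req/s to search-2: 140 each.
    search-2: 175+140 = 315 > 130
Round 3 — search-2 crashes.
  search-2 sheds 315 req/s: no online neighbours, lost.
No further crashes.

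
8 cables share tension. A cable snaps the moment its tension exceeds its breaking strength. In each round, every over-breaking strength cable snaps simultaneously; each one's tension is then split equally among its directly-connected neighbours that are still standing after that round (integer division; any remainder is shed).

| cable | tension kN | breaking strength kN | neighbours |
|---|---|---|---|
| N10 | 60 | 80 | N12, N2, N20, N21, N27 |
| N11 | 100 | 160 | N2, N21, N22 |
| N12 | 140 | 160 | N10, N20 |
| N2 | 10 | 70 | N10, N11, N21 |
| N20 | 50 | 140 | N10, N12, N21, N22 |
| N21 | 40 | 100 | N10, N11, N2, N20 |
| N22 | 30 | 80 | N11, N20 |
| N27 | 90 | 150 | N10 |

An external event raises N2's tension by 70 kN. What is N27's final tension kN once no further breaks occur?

Round 1 — N2 at 80 > 70. N2 snaps.
  N2 sheds 80 kN to N10, N11, N21: 26 each (2 lost).
    N10: 60+26 = 86 > 80
    N11: 100+26 = 126 ≤ 160
    N21: 40+26 = 66 ≤ 100
Round 2 — N10 snaps.
  N10 sheds 86 kN to N12, N20, N21, N27: 21 each (2 lost).
    N12: 140+21 = 161 > 160
    N20: 50+21 = 71 ≤ 140
    N21: 66+21 = 87 ≤ 100
    N27: 90+21 = 111 ≤ 150
Round 3 — N12 snaps.
  N12 sheds 161 kN to N20: 161 each.
    N20: 71+161 = 232 > 140
Round 4 — N20 snaps.
  N20 sheds 232 kN to N21, N22: 116 each.
    N21: 87+116 = 203 > 100
    N22: 30+116 = 146 > 80
Round 5 — N21, N22 snap.
  N21 sheds 203 kN to N11: 203 each.
    N11: 126+203 = 329 > 160
  N22 sheds 146 kN to N11: 146 each.
    N11: 329+146 = 475 > 160
Round 6 — N11 snaps.
  N11 sheds 475 kN: no online neighbours, lost.
No further breaks.

111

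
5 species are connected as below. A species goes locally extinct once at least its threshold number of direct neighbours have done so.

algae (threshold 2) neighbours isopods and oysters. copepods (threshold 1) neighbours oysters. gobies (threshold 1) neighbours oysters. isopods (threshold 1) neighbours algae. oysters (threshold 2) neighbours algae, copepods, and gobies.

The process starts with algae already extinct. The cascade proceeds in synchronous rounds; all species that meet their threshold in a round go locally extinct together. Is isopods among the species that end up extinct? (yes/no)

Round 1 — algae goes locally extinct (initial).
Round 2 — checking thresholds:
  isopods: 1 of 1 neighbours ≥ 1, goes locally extinct.
  oysters: 1 of 3 neighbours < 2, not yet.
Round 3 — no new extinctions; cascade stops.

yes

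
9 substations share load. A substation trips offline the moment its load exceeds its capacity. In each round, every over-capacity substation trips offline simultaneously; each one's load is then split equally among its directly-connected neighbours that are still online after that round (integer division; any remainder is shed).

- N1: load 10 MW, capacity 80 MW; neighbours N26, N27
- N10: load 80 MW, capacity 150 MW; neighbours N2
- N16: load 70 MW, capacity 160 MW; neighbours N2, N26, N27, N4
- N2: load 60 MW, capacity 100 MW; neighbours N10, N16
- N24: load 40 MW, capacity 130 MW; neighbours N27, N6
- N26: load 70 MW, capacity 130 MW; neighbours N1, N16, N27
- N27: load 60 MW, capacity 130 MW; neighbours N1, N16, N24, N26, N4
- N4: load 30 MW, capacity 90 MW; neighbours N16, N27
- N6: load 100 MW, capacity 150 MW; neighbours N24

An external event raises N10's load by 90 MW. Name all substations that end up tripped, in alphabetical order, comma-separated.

N1, N10, N16, N2, N26, N27, N4

Round 1 — N10 at 170 > 150. N10 trips offline.
  N10 sheds 170 MW to N2: 170 each.
    N2: 60+170 = 230 > 100
Round 2 — N2 trips offline.
  N2 sheds 230 MW to N16: 230 each.
    N16: 70+230 = 300 > 160
Round 3 — N16 trips offline.
  N16 sheds 300 MW to N26, N27, N4: 100 each.
    N26: 70+100 = 170 > 130
    N27: 60+100 = 160 > 130
    N4: 30+100 = 130 > 90
Round 4 — N26, N27, N4 trip offline.
  N26 sheds 170 MW to N1: 170 each.
    N1: 10+170 = 180 > 80
  N27 sheds 160 MW to N1, N24: 80 each.
    N1: 180+80 = 260 > 80
    N24: 40+80 = 120 ≤ 130
  N4 sheds 130 MW: no online neighbours, lost.
Round 5 — N1 trips offline.
  N1 sheds 260 MW: no online neighbours, lost.
No further trips.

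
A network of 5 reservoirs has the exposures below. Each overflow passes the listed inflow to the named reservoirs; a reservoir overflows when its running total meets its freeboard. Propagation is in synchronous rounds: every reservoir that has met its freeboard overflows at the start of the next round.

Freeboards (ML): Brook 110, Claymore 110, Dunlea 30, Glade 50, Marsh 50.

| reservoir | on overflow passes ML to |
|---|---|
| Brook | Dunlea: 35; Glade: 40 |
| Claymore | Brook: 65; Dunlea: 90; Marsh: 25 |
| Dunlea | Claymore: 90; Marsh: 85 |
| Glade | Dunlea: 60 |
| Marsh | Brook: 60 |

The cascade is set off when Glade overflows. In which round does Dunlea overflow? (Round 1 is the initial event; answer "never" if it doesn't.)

Round 1 — Glade overflows (initial).
  Dunlea: +60 → 60 ≥ 30
Round 2 — Dunlea overflows.
  Claymore: +90 → 90 < 110
  Marsh: +85 → 85 ≥ 50
Round 3 — Marsh overflows.
  Brook: +60 → 60 < 110
No further overflows.

2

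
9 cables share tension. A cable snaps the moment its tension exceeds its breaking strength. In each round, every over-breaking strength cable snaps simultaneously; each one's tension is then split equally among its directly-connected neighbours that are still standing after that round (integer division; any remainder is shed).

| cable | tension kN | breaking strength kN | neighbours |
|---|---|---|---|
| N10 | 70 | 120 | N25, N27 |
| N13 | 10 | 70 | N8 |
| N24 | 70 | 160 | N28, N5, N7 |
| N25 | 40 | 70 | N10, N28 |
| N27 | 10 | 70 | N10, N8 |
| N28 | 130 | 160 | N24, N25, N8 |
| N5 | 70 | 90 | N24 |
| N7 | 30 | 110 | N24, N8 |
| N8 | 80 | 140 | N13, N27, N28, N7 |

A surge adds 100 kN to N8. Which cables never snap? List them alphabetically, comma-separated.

Round 1 — N8 at 180 > 140. N8 snaps.
  N8 sheds 180 kN to N13, N27, N28, N7: 45 each.
    N13: 10+45 = 55 ≤ 70
    N27: 10+45 = 55 ≤ 70
    N28: 130+45 = 175 > 160
    N7: 30+45 = 75 ≤ 110
Round 2 — N28 snaps.
  N28 sheds 175 kN to N24, N25: 87 each (1 lost).
    N24: 70+87 = 157 ≤ 160
    N25: 40+87 = 127 > 70
Round 3 — N25 snaps.
  N25 sheds 127 kN to N10: 127 each.
    N10: 70+127 = 197 > 120
Round 4 — N10 snaps.
  N10 sheds 197 kN to N27: 197 each.
    N27: 55+197 = 252 > 70
Round 5 — N27 snaps.
  N27 sheds 252 kN: no online neighbours, lost.
No further breaks.

N13, N24, N5, N7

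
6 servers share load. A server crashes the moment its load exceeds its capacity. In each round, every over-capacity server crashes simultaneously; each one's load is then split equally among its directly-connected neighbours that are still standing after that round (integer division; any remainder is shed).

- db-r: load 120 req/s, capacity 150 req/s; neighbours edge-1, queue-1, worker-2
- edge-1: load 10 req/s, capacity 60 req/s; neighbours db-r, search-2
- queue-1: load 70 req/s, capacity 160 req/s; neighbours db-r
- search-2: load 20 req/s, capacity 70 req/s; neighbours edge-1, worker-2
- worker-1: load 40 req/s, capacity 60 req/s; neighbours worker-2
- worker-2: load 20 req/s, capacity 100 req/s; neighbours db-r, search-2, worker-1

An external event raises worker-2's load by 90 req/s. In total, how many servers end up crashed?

5

Round 1 — worker-2 at 110 > 100. worker-2 crashes.
  worker-2 sheds 110 req/s to db-r, search-2, worker-1: 36 each (2 lost).
    db-r: 120+36 = 156 > 150
    search-2: 20+36 = 56 ≤ 70
    worker-1: 40+36 = 76 > 60
Round 2 — db-r, worker-1 crash.
  db-r sheds 156 req/s to edge-1, queue-1: 78 each.
    edge-1: 10+78 = 88 > 60
    queue-1: 70+78 = 148 ≤ 160
  worker-1 sheds 76 req/s: no online neighbours, lost.
Round 3 — edge-1 crashes.
  edge-1 sheds 88 req/s to search-2: 88 each.
    search-2: 56+88 = 144 > 70
Round 4 — search-2 crashes.
  search-2 sheds 144 req/s: no online neighbours, lost.
No further crashes.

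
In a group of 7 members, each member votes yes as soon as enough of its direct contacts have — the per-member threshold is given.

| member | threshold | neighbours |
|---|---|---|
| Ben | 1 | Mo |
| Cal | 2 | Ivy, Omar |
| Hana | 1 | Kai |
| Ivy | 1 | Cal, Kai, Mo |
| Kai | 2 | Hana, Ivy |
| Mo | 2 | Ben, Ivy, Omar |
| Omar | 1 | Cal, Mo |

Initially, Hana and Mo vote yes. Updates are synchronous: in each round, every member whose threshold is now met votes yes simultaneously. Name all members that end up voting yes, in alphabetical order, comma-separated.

Ben, Cal, Hana, Ivy, Kai, Mo, Omar

Round 1 — Hana, Mo vote yes (initial).
Round 2 — checking thresholds:
  Ben: 1 of 1 neighbours ≥ 1, votes yes.
  Ivy: 1 of 3 neighbours ≥ 1, votes yes.
  Kai: 1 of 2 neighbours < 2, not yet.
  Omar: 1 of 2 neighbours ≥ 1, votes yes.
Round 3 — checking thresholds:
  Cal: 2 of 2 neighbours ≥ 2, votes yes.
  Kai: 2 of 2 neighbours ≥ 2, votes yes.
Round 4 — no new yes votes; cascade stops.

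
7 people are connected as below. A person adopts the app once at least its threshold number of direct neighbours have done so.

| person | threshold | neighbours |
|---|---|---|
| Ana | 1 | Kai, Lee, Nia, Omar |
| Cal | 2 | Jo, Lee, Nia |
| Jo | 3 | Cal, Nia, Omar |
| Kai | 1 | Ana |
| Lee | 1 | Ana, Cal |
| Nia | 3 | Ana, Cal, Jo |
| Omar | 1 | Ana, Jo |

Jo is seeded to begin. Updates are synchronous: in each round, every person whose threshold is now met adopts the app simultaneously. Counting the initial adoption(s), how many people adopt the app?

7

Round 1 — Jo adopts the app (initial).
Round 2 — checking thresholds:
  Cal: 1 of 3 neighbours < 2, below threshold.
  Nia: 1 of 3 neighbours < 3, below threshold.
  Omar: 1 of 2 neighbours ≥ 1, adopts the app.
Round 3 — checking thresholds:
  Ana: 1 of 4 neighbours ≥ 1, adopts the app.
  Cal: 1 of 3 neighbours < 2, below threshold.
  Nia: 1 of 3 neighbours < 3, below threshold.
Round 4 — checking thresholds:
  Cal: 1 of 3 neighbours < 2, below threshold.
  Kai: 1 of 1 neighbours ≥ 1, adopts the app.
  Lee: 1 of 2 neighbours ≥ 1, adopts the app.
  Nia: 2 of 3 neighbours < 3, below threshold.
Round 5 — checking thresholds:
  Cal: 2 of 3 neighbours ≥ 2, adopts the app.
  Nia: 2 of 3 neighbours < 3, below threshold.
Round 6 — checking thresholds:
  Nia: 3 of 3 neighbours ≥ 3, adopts the app.
Round 7 — no new adoptions; cascade stops.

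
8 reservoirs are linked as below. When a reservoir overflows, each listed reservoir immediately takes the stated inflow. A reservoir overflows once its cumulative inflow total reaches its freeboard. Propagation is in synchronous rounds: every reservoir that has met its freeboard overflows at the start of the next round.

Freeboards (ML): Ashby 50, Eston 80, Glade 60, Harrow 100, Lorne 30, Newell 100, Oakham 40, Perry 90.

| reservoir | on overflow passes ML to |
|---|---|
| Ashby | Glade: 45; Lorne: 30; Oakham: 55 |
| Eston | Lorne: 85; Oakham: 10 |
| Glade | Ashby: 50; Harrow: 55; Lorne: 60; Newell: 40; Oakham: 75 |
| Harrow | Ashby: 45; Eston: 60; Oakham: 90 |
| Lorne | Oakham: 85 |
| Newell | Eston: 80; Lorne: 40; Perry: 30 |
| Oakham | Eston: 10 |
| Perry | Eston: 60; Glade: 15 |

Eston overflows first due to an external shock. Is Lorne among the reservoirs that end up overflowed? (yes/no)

Round 1 — Eston overflows (initial).
  Lorne: +85 → 85 ≥ 30
  Oakham: +10 → 10 < 40
Round 2 — Lorne overflows.
  Oakham: +85 → 95 ≥ 40
Round 3 — Oakham overflows.
No further overflows.

yes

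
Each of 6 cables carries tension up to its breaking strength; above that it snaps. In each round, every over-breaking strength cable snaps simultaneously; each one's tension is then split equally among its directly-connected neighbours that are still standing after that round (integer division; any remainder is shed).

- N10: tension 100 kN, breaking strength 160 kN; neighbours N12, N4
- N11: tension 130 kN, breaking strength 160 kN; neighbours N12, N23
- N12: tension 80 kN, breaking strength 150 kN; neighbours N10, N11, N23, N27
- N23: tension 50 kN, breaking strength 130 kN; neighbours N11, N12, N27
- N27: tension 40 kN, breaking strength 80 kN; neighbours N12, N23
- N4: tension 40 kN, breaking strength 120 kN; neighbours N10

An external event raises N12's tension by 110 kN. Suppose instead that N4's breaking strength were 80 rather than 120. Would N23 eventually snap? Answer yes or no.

yes

With N4's breaking strength at 80:
Round 1 — N12 at 190 > 150. N12 snaps.
  N12 sheds 190 kN to N10, N11, N23, N27: 47 each (2 lost).
    N10: 100+47 = 147 ≤ 160
    N11: 130+47 = 177 > 160
    N23: 50+47 = 97 ≤ 130
    N27: 40+47 = 87 > 80
Round 2 — N11, N27 snap.
  N11 sheds 177 kN to N23: 177 each.
    N23: 97+177 = 274 > 130
  N27 sheds 87 kN to N23: 87 each.
    N23: 274+87 = 361 > 130
Round 3 — N23 snaps.
  N23 sheds 361 kN: no online neighbours, lost.
No further breaks.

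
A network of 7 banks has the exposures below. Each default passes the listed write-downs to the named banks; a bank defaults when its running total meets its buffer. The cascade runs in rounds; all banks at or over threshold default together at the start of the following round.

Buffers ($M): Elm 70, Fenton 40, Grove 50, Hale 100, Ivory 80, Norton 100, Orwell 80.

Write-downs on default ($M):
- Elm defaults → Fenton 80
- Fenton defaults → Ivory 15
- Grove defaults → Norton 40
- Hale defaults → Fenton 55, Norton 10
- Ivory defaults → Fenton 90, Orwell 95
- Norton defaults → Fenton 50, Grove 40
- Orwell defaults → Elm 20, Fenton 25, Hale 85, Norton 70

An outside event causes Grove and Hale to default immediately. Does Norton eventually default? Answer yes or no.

no

Round 1 — Grove, Hale default (initial).
  Fenton: +55 → 55 ≥ 40
  Norton: +40+10 → 50 < 100
Round 2 — Fenton defaults.
  Ivory: +15 → 15 < 80
No further defaults.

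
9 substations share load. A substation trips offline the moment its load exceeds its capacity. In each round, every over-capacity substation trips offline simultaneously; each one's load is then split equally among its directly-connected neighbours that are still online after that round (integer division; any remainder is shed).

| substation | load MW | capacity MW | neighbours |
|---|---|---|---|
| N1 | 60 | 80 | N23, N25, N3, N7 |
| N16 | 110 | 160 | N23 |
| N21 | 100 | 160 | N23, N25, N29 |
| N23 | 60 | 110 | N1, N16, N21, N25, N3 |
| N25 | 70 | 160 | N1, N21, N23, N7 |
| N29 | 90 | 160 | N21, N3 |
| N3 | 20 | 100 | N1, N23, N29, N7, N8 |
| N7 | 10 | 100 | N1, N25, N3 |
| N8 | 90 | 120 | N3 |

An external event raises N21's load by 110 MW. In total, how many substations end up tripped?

8

Round 1 — N21 at 210 > 160. N21 trips offline.
  N21 sheds 210 MW to N23, N25, N29: 70 each.
    N23: 60+70 = 130 > 110
    N25: 70+70 = 140 ≤ 160
    N29: 90+70 = 160 ≤ 160
Round 2 — N23 trips offline.
  N23 sheds 130 MW to N1, N16, N25, N3: 32 each (2 lost).
    N1: 60+32 = 92 > 80
    N16: 110+32 = 142 ≤ 160
    N25: 140+32 = 172 > 160
    N3: 20+32 = 52 ≤ 100
Round 3 — N1, N25 trip offline.
  N1 sheds 92 MW to N3, N7: 46 each.
    N3: 52+46 = 98 ≤ 100
    N7: 10+46 = 56 ≤ 100
  N25 sheds 172 MW to N7: 172 each.
    N7: 56+172 = 228 > 100
Round 4 — N7 trips offline.
  N7 sheds 228 MW to N3: 228 each.
    N3: 98+228 = 326 > 100
Round 5 — N3 trips offline.
  N3 sheds 326 MW to N29, N8: 163 each.
    N29: 160+163 = 323 > 160
    N8: 90+163 = 253 > 120
Round 6 — N29, N8 trip offline.
  N29 sheds 323 MW: no online neighbours, lost.
  N8 sheds 253 MW: no online neighbours, lost.
No further trips.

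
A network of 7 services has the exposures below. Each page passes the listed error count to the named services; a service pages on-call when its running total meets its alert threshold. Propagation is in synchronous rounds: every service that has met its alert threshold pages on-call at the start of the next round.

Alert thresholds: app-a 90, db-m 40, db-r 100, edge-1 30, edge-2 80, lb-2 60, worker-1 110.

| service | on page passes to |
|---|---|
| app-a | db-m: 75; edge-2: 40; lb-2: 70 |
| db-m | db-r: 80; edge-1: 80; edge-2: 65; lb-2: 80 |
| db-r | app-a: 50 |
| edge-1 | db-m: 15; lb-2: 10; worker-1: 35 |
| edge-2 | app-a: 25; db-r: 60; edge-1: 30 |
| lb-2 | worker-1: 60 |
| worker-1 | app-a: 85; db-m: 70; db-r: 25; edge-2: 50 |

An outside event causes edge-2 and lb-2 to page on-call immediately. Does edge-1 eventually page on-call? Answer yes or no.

yes

Round 1 — edge-2, lb-2 page on-call (initial).
  app-a: +25 → 25 < 90
  db-r: +60 → 60 < 100
  edge-1: +30 → 30 ≥ 30
  worker-1: +60 → 60 < 110
Round 2 — edge-1 pages on-call.
  db-m: +15 → 15 < 40
  worker-1: +35 → 95 < 110
No further pages.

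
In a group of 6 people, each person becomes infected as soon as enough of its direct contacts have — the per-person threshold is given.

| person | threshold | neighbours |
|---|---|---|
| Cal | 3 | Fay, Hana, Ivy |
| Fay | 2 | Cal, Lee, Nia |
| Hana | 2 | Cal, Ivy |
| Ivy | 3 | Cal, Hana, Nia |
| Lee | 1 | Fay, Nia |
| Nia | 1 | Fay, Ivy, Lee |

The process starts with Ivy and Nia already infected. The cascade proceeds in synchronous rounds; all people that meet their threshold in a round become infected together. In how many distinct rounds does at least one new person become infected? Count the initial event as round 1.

3

Round 1 — Ivy, Nia become infected (initial).
Round 2 — checking thresholds:
  Cal: 1 of 3 neighbours < 3, holds.
  Fay: 1 of 3 neighbours < 2, holds.
  Hana: 1 of 2 neighbours < 2, holds.
  Lee: 1 of 2 neighbours ≥ 1, becomes infected.
Round 3 — checking thresholds:
  Cal: 1 of 3 neighbours < 3, holds.
  Fay: 2 of 3 neighbours ≥ 2, becomes infected.
  Hana: 1 of 2 neighbours < 2, holds.
Round 4 — no new infections; cascade stops.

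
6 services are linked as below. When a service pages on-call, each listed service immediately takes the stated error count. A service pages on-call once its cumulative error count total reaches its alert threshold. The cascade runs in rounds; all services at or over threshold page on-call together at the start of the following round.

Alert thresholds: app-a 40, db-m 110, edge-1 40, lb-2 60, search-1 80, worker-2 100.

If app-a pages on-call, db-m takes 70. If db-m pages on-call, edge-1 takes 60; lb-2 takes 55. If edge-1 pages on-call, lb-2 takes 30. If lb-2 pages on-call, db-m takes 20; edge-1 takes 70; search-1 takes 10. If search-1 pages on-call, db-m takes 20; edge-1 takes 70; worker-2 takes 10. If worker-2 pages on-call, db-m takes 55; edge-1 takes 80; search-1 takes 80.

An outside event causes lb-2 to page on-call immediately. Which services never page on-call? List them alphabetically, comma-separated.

app-a, db-m, search-1, worker-2

Round 1 — lb-2 pages on-call (initial).
  db-m: +20 → 20 < 110
  edge-1: +70 → 70 ≥ 40
  search-1: +10 → 10 < 80
Round 2 — edge-1 pages on-call.
No further pages.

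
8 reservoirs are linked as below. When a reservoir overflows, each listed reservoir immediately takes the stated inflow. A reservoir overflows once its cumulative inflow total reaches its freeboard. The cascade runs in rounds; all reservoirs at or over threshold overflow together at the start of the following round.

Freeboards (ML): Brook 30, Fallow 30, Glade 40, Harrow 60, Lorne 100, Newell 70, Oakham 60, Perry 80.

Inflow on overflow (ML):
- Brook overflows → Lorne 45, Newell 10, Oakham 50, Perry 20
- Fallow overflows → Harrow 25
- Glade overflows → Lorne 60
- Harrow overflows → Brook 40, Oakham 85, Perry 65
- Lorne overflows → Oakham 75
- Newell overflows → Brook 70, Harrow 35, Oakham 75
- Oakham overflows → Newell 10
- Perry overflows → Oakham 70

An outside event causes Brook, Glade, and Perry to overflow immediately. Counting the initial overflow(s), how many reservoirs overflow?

Round 1 — Brook, Glade, Perry overflow (initial).
  Lorne: +45+60 → 105 ≥ 100
  Newell: +10 → 10 < 70
  Oakham: +50+70 → 120 ≥ 60
Round 2 — Lorne, Oakham overflow.
  Newell: +10 → 20 < 70
No further overflows.

5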